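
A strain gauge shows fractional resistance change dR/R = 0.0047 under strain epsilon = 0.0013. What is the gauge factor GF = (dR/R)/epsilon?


GF = (dR/R) / epsilon
= 0.0047 / 0.0013
= 3.6154

3.6154


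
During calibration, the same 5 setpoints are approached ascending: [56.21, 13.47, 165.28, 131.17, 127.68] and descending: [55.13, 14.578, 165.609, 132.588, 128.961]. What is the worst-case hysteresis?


|56.21 - 55.13| = 1.0800
|13.47 - 14.578| = 1.1080
|165.28 - 165.609| = 0.3290
|131.17 - 132.588| = 1.4180
|127.68 - 128.961| = 1.2810
hysteresis = max(diffs) = 1.4180

1.4180


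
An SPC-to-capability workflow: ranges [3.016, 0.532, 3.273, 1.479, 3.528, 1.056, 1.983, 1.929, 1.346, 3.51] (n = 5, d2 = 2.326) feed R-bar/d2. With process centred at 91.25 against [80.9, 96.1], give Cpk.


R_bar = (3.016 + 0.532 + 3.273 + 1.479 + 3.528 + 1.056 + 1.983 + 1.929 + 1.346 + 3.51) / 10 = 2.1652
sigma = R_bar / d2 = 2.1652 / 2.326 = 0.93086844
Cp = (USL - LSL)/(6*sigma) = (96.1 - 80.9)/(6*0.93086844) = 2.7215
Cpu = (96.1 - 91.25)/(3*0.93086844) = 1.7367
Cpl = (91.25 - 80.9)/(3*0.93086844) = 3.7062
Cpk = min(Cpu, Cpl) = 1.7367

1.7367


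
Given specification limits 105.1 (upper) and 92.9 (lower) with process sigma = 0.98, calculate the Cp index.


Cp = (USL - LSL) / (6 * sigma)
= (105.1 - 92.9) / (6 * 0.98)
= 12.2000 / 5.8800
= 2.0748

2.0748


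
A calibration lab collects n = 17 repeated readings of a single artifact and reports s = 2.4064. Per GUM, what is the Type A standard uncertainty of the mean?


u_A = s / sqrt(n)
u_A = 2.4064 / sqrt(17)
u_A = 2.4064 / 4.1231056
u_A = 0.5836

0.5836


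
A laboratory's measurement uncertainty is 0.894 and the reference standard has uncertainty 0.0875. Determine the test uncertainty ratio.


TUR = u_lab / u_ref
= 0.894 / 0.0875
= 10.2171

10.2171


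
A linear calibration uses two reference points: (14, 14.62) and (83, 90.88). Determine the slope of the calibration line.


slope = (y2 - y1) / (x2 - x1)
= (90.88 - 14.62) / (83 - 14)
= 76.2600 / 69
= 1.1052

1.1052


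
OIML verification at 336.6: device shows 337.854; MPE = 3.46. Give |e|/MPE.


e = indication - reference = 337.854 - 336.6 = 1.2540
|e| = 1.2540
ratio = |e| / MPE = 1.2540 / 3.46
ratio = 0.3624

0.3624


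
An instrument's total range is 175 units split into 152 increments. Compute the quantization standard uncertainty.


resolution = range / divisions
resolution = 175 / 152 = 1.1513158
u_res = resolution / (2*sqrt(3))
u_res = 1.1513158 / 3.4641016
u_res = 0.3324

0.3324


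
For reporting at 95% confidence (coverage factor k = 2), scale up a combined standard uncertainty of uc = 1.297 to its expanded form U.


U = k * uc
U = 2 * 1.297
U = 2.5940

2.5940


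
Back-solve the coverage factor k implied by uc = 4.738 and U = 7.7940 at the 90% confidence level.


k = U / uc
k = 7.7940 / 4.738
k = 1.645

1.645


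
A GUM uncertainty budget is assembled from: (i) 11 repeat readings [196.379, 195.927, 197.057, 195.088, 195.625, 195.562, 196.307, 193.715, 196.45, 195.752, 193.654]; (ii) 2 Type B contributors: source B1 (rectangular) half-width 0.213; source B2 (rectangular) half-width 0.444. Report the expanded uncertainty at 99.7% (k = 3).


mean = (196.379 + 195.927 + 197.057 + 195.088 + 195.625 + 195.562 + 196.307 + 193.715 + 196.45 + 195.752 + 193.654) / 11 = 195.5923636
s = sqrt(sum((x - mean)^2)/(n-1)) = 1.0810081
u_A = s / sqrt(n) = 1.0810081 / sqrt(11) = 0.32593621
u_B1 = 0.213 / sqrt(3) = 0.12297561
u_B2 = 0.444 / sqrt(3) = 0.25634352
uc = sqrt(0.32593621^2 + 0.12297561^2 + 0.25634352^2) = 0.43251522
U = k * uc = 3 * 0.43251522
U = 1.2975

1.2975


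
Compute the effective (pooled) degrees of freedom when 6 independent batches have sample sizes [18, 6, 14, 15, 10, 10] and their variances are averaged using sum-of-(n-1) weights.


nu = sum_i (n_i - 1)
nu = ((18 - 1) + (6 - 1) + (14 - 1) + (15 - 1) + (10 - 1) + (10 - 1))
nu = 17 + 5 + 13 + 14 + 9 + 9
nu = 67

67


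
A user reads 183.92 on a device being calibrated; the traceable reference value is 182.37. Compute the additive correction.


Correction = standard - reading
= 182.37 - 183.92
= -1.5500

-1.5500


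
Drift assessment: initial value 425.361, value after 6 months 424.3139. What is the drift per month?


rate = (v2 - v1) / months
= (424.3139 - 425.361) / 6
= -1.0471 / 6
= -0.1745

-0.1745


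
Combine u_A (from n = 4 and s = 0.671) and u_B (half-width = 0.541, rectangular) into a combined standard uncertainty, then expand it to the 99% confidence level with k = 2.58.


u_A = s / sqrt(n) = 0.671 / sqrt(4) = 0.3355
u_B = half_width / sqrt(3) = 0.541 / sqrt(3) = 0.3123465
uc = sqrt(u_A^2 + u_B^2) = sqrt(0.3355^2 + 0.3123465^2) = 0.45838912
U = k * uc = 2.58 * 0.45838912
U = 1.1826

1.1826


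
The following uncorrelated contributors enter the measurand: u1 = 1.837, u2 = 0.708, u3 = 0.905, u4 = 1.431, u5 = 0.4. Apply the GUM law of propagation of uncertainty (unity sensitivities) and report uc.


uc = sqrt(1.837^2 + 0.708^2 + 0.905^2 + 1.431^2 + 0.4^2)
uc = sqrt(6.902619)
uc = 2.6273

2.6273


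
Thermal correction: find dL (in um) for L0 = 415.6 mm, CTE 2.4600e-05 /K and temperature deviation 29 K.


dL = L * alpha * dT
= 415.6 * 2.4600e-05 * 29
= 0.2964890 mm
dL_um = 0.2964890 * 1000 = 296.4890 um

296.4890


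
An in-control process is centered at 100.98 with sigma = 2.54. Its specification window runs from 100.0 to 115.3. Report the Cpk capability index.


Cpu = (USL - mean) / (3*sigma) = (115.3 - 100.98) / (3*2.54) = 1.8793
Cpl = (mean - LSL) / (3*sigma) = (100.98 - 100.0) / (3*2.54) = 0.1286
Cpk = min(Cpu, Cpl) = 0.1286

0.1286


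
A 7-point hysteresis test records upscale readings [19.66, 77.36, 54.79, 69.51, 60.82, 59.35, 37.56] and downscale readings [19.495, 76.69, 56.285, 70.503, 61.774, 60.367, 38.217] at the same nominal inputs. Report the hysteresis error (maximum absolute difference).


|19.66 - 19.495| = 0.1650
|77.36 - 76.69| = 0.6700
|54.79 - 56.285| = 1.4950
|69.51 - 70.503| = 0.9930
|60.82 - 61.774| = 0.9540
|59.35 - 60.367| = 1.0170
|37.56 - 38.217| = 0.6570
hysteresis = max(diffs) = 1.4950

1.4950


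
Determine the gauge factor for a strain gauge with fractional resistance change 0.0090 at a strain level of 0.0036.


GF = (dR/R) / epsilon
= 0.0090 / 0.0036
= 2.5000

2.5000


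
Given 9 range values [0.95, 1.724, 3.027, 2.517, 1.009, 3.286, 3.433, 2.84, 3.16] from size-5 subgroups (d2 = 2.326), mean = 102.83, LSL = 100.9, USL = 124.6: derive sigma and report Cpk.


R_bar = (0.95 + 1.724 + 3.027 + 2.517 + 1.009 + 3.286 + 3.433 + 2.84 + 3.16) / 9 = 2.4384444
sigma = R_bar / d2 = 2.4384444 / 2.326 = 1.0483424
Cp = (USL - LSL)/(6*sigma) = (124.6 - 100.9)/(6*1.0483424) = 3.7679
Cpu = (124.6 - 102.83)/(3*1.0483424) = 6.9220
Cpl = (102.83 - 100.9)/(3*1.0483424) = 0.6137
Cpk = min(Cpu, Cpl) = 0.6137

0.6137


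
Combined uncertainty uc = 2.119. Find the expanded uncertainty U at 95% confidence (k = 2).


U = k * uc
U = 2 * 2.119
U = 4.2380

4.2380


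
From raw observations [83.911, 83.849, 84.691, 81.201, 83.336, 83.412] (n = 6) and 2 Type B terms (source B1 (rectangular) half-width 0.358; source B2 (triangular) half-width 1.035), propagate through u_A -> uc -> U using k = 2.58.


mean = (83.911 + 83.849 + 84.691 + 81.201 + 83.336 + 83.412) / 6 = 83.4
s = sqrt(sum((x - mean)^2)/(n-1)) = 1.1806137
u_A = s / sqrt(n) = 1.1806137 / sqrt(6) = 0.48198352
u_B1 = 0.358 / sqrt(3) = 0.2066914
u_B2 = 1.035 / sqrt(6) = 0.42253698
uc = sqrt(0.48198352^2 + 0.2066914^2 + 0.42253698^2) = 0.67347379
U = k * uc = 2.58 * 0.67347379
U = 1.7376

1.7376


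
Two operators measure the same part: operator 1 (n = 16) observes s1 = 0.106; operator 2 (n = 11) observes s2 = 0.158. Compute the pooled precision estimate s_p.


s_p = sqrt(((n1-1)*s1^2 + (n2-1)*s2^2) / (n1+n2-2))
numerator = (16-1)*0.106^2 + (11-1)*0.158^2 = 0.16854 + 0.24964 = 0.41818
denominator = 16 + 11 - 2 = 25
s_p^2 = 0.41818 / 25 = 0.0167272
s_p = sqrt(0.0167272) = 0.1293

0.1293


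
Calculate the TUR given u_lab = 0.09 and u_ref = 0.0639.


TUR = u_lab / u_ref
= 0.09 / 0.0639
= 1.4085

1.4085


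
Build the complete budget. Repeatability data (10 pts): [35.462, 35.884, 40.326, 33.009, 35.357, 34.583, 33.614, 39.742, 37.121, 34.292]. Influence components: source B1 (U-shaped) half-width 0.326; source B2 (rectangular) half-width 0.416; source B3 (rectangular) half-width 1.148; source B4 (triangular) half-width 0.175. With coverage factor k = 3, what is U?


mean = (35.462 + 35.884 + 40.326 + 33.009 + 35.357 + 34.583 + 33.614 + 39.742 + 37.121 + 34.292) / 10 = 35.939
s = sqrt(sum((x - mean)^2)/(n-1)) = 2.4544031
u_A = s / sqrt(n) = 2.4544031 / sqrt(10) = 0.77615041
u_B1 = 0.326 / sqrt(2) = 0.23051681
u_B2 = 0.416 / sqrt(3) = 0.24017771
u_B3 = 1.148 / sqrt(3) = 0.66279811
u_B4 = 0.175 / sqrt(6) = 0.071443451
uc = sqrt(0.77615041^2 + 0.23051681^2 + 0.24017771^2 + 0.66279811^2 + 0.071443451^2) = 1.075936
U = k * uc = 3 * 1.075936
U = 3.2278

3.2278


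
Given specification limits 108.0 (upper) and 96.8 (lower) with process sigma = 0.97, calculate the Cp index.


Cp = (USL - LSL) / (6 * sigma)
= (108.0 - 96.8) / (6 * 0.97)
= 11.2000 / 5.8200
= 1.9244

1.9244


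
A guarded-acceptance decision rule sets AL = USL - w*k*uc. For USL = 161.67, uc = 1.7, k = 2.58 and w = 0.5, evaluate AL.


U = k * uc = 2.58 * 1.7 = 4.386
guard band g = w * U = 0.5 * 4.386 = 2.193
AL = USL - g = 161.67 - 2.193
AL = 159.4770

159.4770


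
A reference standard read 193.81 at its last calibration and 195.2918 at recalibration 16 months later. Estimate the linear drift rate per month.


rate = (v2 - v1) / months
= (195.2918 - 193.81) / 16
= 1.4818 / 16
= 0.0926

0.0926


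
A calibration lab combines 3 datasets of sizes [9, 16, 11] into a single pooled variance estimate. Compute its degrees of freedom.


nu = sum_i (n_i - 1)
nu = ((9 - 1) + (16 - 1) + (11 - 1))
nu = 8 + 15 + 10
nu = 33

33


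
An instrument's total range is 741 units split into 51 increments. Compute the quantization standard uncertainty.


resolution = range / divisions
resolution = 741 / 51 = 14.529412
u_res = resolution / (2*sqrt(3))
u_res = 14.529412 / 3.4641016
u_res = 4.1943

4.1943


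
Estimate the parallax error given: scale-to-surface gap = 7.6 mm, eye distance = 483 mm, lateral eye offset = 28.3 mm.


error = h * offset / d
= 7.6 * 28.3 / 483
= 0.4453

0.4453


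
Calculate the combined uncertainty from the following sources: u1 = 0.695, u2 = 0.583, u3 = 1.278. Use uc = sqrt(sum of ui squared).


uc = sqrt(0.695^2 + 0.583^2 + 1.278^2)
uc = sqrt(2.456198)
uc = 1.5672

1.5672


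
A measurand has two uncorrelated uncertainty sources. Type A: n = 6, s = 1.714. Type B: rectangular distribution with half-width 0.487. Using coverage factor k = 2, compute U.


u_A = s / sqrt(n) = 1.714 / sqrt(6) = 0.69973757
u_B = half_width / sqrt(3) = 0.487 / sqrt(3) = 0.28116958
uc = sqrt(u_A^2 + u_B^2) = sqrt(0.69973757^2 + 0.28116958^2) = 0.75411471
U = k * uc = 2 * 0.75411471
U = 1.5082

1.5082


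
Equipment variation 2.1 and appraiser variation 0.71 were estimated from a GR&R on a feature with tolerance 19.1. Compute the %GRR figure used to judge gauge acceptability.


GRR = sqrt(EV^2 + AV^2) = sqrt(2.1^2 + 0.71^2) = 2.2167769
%GRR = GRR / tol * 100 = 2.2167769 / 19.1 * 100
%GRR = 11.6062

11.6062


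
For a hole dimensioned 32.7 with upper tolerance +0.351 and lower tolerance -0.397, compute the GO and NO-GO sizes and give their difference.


GO = nominal - lower_tol (smallest hole = maximum material condition)
GO = 32.7 - 0.397 = 32.303
NO-GO = nominal + upper_tol (largest hole = least material condition)
NO-GO = 32.7 + 0.351 = 33.051
spread = NO-GO - GO = 33.051 - 32.303 = 0.7480

0.7480


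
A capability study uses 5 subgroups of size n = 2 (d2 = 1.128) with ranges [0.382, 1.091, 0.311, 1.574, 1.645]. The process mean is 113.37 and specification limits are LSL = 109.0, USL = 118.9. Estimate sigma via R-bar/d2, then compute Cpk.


R_bar = (0.382 + 1.091 + 0.311 + 1.574 + 1.645) / 5 = 1.0006
sigma = R_bar / d2 = 1.0006 / 1.128 = 0.88705674
Cp = (USL - LSL)/(6*sigma) = (118.9 - 109.0)/(6*0.88705674) = 1.8601
Cpu = (118.9 - 113.37)/(3*0.88705674) = 2.0780
Cpl = (113.37 - 109.0)/(3*0.88705674) = 1.6421
Cpk = min(Cpu, Cpl) = 1.6421

1.6421


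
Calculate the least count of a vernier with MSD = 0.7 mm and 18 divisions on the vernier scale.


LC = MSD / n_div
= 0.7 / 18
= 0.0389

0.0389


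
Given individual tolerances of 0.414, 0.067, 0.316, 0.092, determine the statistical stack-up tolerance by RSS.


RSS = sqrt(0.414^2 + 0.067^2 + 0.316^2 + 0.092^2)
= sqrt(0.284205)
= 0.5331

0.5331


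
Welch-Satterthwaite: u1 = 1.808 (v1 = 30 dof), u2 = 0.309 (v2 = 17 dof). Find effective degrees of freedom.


uc = sqrt(u1^2 + u2^2) = sqrt(1.808^2 + 0.309^2) = 1.8342151
v_eff = uc^4 / (u1^4/v1 + u2^4/v2)
= 1.8342151^4 / (1.808^4/30 + 0.309^4/17)
= 11.318818 / 0.35671867
v_eff = 31.7304

31.7304


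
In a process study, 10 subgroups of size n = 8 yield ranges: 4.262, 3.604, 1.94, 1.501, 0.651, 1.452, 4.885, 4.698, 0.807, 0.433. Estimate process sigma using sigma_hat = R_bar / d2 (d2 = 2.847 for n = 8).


R_bar = (4.262 + 3.604 + 1.94 + 1.501 + 0.651 + 1.452 + 4.885 + 4.698 + 0.807 + 0.433) / 10
R_bar = 24.233 / 10 = 2.4233
sigma_hat = R_bar / d2 = 2.4233 / 2.847 = 0.8512

0.8512


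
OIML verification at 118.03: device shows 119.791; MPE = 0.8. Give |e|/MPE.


e = indication - reference = 119.791 - 118.03 = 1.7610
|e| = 1.7610
ratio = |e| / MPE = 1.7610 / 0.8
ratio = 2.2012

2.2012


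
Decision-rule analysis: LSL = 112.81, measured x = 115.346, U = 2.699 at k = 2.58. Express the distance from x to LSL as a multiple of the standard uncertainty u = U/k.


u = U / k = 2.699 / 2.58 = 1.046124
margin = |LSL - x| = |112.81 - 115.346| = 2.536
z = margin / u = 2.536 / 1.046124
z = 2.4242

2.4242


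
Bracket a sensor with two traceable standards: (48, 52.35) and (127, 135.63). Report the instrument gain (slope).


slope = (y2 - y1) / (x2 - x1)
= (135.63 - 52.35) / (127 - 48)
= 83.2800 / 79
= 1.0542

1.0542


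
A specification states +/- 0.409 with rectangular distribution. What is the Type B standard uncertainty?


u_B = half_width / sqrt(3)
u_B = 0.409 / 1.7320508
u_B = 0.2361

0.2361


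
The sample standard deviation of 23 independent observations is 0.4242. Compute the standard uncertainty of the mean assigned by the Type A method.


u_A = s / sqrt(n)
u_A = 0.4242 / sqrt(23)
u_A = 0.4242 / 4.7958315
u_A = 0.0885

0.0885


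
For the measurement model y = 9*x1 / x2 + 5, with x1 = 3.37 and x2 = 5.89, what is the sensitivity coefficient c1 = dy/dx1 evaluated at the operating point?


y = 9*x1 / x2 + 5
dy/dx1 = 9/x2
Evaluate at x2 = 5.89: c1 = 9 / 5.89
c1 = 1.5280

1.5280


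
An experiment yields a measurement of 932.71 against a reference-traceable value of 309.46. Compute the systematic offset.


Systematic error = measured - true
= 932.71 - 309.46
= 623.2500

623.2500


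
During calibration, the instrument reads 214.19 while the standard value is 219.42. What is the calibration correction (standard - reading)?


Correction = standard - reading
= 219.42 - 214.19
= 5.2300

5.2300


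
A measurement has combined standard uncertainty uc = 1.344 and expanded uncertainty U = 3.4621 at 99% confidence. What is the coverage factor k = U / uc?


k = U / uc
k = 3.4621 / 1.344
k = 2.576

2.576


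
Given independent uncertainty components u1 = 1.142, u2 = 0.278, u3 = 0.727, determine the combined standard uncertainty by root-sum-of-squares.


uc = sqrt(1.142^2 + 0.278^2 + 0.727^2)
uc = sqrt(1.909977)
uc = 1.3820

1.3820


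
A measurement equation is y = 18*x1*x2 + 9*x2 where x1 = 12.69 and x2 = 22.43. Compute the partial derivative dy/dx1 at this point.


y = 18*x1*x2 + 9*x2
dy/dx1 = 18*x2
Evaluate at x2 = 22.43: c1 = 18 * 22.43
c1 = 403.7400

403.7400


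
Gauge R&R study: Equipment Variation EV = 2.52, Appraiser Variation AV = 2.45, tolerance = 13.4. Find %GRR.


GRR = sqrt(EV^2 + AV^2) = sqrt(2.52^2 + 2.45^2) = 3.5146693
%GRR = GRR / tol * 100 = 3.5146693 / 13.4 * 100
%GRR = 26.2289

26.2289


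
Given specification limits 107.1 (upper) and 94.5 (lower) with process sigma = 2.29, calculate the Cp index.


Cp = (USL - LSL) / (6 * sigma)
= (107.1 - 94.5) / (6 * 2.29)
= 12.6000 / 13.7400
= 0.9170

0.9170


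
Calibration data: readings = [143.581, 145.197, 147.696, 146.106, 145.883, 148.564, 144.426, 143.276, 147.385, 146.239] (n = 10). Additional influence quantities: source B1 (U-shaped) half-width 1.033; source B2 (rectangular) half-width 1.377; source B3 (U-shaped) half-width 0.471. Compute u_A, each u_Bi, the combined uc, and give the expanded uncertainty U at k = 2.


mean = (143.581 + 145.197 + 147.696 + 146.106 + 145.883 + 148.564 + 144.426 + 143.276 + 147.385 + 146.239) / 10 = 145.8353
s = sqrt(sum((x - mean)^2)/(n-1)) = 1.7503506
u_A = s / sqrt(n) = 1.7503506 / sqrt(10) = 0.55350946
u_B1 = 1.033 / sqrt(2) = 0.7304413
u_B2 = 1.377 / sqrt(3) = 0.79501132
u_B3 = 0.471 / sqrt(2) = 0.33304729
uc = sqrt(0.55350946^2 + 0.7304413^2 + 0.79501132^2 + 0.33304729^2) = 1.2581259
U = k * uc = 2 * 1.2581259
U = 2.5163

2.5163


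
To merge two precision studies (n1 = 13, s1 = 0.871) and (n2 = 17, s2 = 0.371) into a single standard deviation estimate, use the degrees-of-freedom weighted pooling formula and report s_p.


s_p = sqrt(((n1-1)*s1^2 + (n2-1)*s2^2) / (n1+n2-2))
numerator = (13-1)*0.871^2 + (17-1)*0.371^2 = 9.103692 + 2.202256 = 11.305948
denominator = 13 + 17 - 2 = 28
s_p^2 = 11.305948 / 28 = 0.40378386
s_p = sqrt(0.40378386) = 0.6354

0.6354


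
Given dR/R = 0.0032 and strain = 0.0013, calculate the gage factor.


GF = (dR/R) / epsilon
= 0.0032 / 0.0013
= 2.4615

2.4615


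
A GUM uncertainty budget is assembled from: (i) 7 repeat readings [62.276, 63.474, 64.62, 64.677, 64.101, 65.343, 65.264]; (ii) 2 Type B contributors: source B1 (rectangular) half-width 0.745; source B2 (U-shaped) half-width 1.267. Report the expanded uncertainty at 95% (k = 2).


mean = (62.276 + 63.474 + 64.62 + 64.677 + 64.101 + 65.343 + 65.264) / 7 = 64.25071429
s = sqrt(sum((x - mean)^2)/(n-1)) = 1.0849826
u_A = s / sqrt(n) = 1.0849826 / sqrt(7) = 0.41008488
u_B1 = 0.745 / sqrt(3) = 0.43012595
u_B2 = 1.267 / sqrt(2) = 0.89590429
uc = sqrt(0.41008488^2 + 0.43012595^2 + 0.89590429^2) = 1.0750918
U = k * uc = 2 * 1.0750918
U = 2.1502

2.1502


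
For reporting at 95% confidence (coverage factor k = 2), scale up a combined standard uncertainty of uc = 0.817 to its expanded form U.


U = k * uc
U = 2 * 0.817
U = 1.6340

1.6340


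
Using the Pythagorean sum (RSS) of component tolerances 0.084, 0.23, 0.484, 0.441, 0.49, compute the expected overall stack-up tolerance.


RSS = sqrt(0.084^2 + 0.23^2 + 0.484^2 + 0.441^2 + 0.49^2)
= sqrt(0.728793)
= 0.8537

0.8537


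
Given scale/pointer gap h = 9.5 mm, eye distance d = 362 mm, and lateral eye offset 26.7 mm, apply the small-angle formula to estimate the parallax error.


error = h * offset / d
= 9.5 * 26.7 / 362
= 0.7007

0.7007


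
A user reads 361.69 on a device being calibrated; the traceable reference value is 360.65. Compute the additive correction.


Correction = standard - reading
= 360.65 - 361.69
= -1.0400

-1.0400


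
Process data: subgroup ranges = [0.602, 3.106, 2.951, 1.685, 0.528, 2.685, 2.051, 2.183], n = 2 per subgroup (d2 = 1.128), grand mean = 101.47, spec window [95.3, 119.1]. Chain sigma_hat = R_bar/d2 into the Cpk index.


R_bar = (0.602 + 3.106 + 2.951 + 1.685 + 0.528 + 2.685 + 2.051 + 2.183) / 8 = 1.973875
sigma = R_bar / d2 = 1.973875 / 1.128 = 1.7498892
Cp = (USL - LSL)/(6*sigma) = (119.1 - 95.3)/(6*1.7498892) = 2.2668
Cpu = (119.1 - 101.47)/(3*1.7498892) = 3.3583
Cpl = (101.47 - 95.3)/(3*1.7498892) = 1.1753
Cpk = min(Cpu, Cpl) = 1.1753

1.1753


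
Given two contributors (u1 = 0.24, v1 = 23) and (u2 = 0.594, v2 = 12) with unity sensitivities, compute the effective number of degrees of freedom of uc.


uc = sqrt(u1^2 + u2^2) = sqrt(0.24^2 + 0.594^2) = 0.64065279
v_eff = uc^4 / (u1^4/v1 + u2^4/v2)
= 0.64065279^4 / (0.24^4/23 + 0.594^4/12)
= 0.16845771 / 0.010518687
v_eff = 16.0151

16.0151


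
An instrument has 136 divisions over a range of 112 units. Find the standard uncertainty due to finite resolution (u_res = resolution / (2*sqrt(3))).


resolution = range / divisions
resolution = 112 / 136 = 0.82352941
u_res = resolution / (2*sqrt(3))
u_res = 0.82352941 / 3.4641016
u_res = 0.2377

0.2377


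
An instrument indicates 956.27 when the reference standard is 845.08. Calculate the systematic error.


Systematic error = measured - true
= 956.27 - 845.08
= 111.1900

111.1900


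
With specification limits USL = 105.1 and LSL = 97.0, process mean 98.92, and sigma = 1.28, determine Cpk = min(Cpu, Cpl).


Cpu = (USL - mean) / (3*sigma) = (105.1 - 98.92) / (3*1.28) = 1.6094
Cpl = (mean - LSL) / (3*sigma) = (98.92 - 97.0) / (3*1.28) = 0.5000
Cpk = min(Cpu, Cpl) = 0.5000

0.5000


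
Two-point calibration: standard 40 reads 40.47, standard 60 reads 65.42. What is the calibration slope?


slope = (y2 - y1) / (x2 - x1)
= (65.42 - 40.47) / (60 - 40)
= 24.9500 / 20
= 1.2475

1.2475


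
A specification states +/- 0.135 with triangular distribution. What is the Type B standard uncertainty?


u_B = half_width / sqrt(6)
u_B = 0.135 / 2.4494897
u_B = 0.0551

0.0551


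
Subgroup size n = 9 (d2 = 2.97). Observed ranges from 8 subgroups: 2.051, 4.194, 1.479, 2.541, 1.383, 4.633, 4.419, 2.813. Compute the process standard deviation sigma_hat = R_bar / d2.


R_bar = (2.051 + 4.194 + 1.479 + 2.541 + 1.383 + 4.633 + 4.419 + 2.813) / 8
R_bar = 23.513 / 8 = 2.939125
sigma_hat = R_bar / d2 = 2.939125 / 2.97 = 0.9896

0.9896


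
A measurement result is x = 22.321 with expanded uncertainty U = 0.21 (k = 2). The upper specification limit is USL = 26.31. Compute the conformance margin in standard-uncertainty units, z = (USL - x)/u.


u = U / k = 0.21 / 2 = 0.105
margin = |USL - x| = |26.31 - 22.321| = 3.989
z = margin / u = 3.989 / 0.105
z = 37.9905

37.9905


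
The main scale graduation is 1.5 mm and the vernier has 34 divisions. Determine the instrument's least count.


LC = MSD / n_div
= 1.5 / 34
= 0.0441

0.0441


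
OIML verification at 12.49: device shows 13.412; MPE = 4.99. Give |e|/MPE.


e = indication - reference = 13.412 - 12.49 = 0.9220
|e| = 0.9220
ratio = |e| / MPE = 0.9220 / 4.99
ratio = 0.1848

0.1848


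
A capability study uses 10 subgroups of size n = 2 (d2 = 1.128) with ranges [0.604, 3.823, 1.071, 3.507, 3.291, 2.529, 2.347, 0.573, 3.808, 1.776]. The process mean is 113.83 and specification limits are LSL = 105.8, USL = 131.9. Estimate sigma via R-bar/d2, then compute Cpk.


R_bar = (0.604 + 3.823 + 1.071 + 3.507 + 3.291 + 2.529 + 2.347 + 0.573 + 3.808 + 1.776) / 10 = 2.3329
sigma = R_bar / d2 = 2.3329 / 1.128 = 2.0681738
Cp = (USL - LSL)/(6*sigma) = (131.9 - 105.8)/(6*2.0681738) = 2.1033
Cpu = (131.9 - 113.83)/(3*2.0681738) = 2.9124
Cpl = (113.83 - 105.8)/(3*2.0681738) = 1.2942
Cpk = min(Cpu, Cpl) = 1.2942

1.2942


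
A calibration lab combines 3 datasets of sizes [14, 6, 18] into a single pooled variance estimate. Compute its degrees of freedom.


nu = sum_i (n_i - 1)
nu = ((14 - 1) + (6 - 1) + (18 - 1))
nu = 13 + 5 + 17
nu = 35

35


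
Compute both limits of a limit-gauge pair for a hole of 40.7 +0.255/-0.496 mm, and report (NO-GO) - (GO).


GO = nominal - lower_tol (smallest hole = maximum material condition)
GO = 40.7 - 0.496 = 40.204
NO-GO = nominal + upper_tol (largest hole = least material condition)
NO-GO = 40.7 + 0.255 = 40.955
spread = NO-GO - GO = 40.955 - 40.204 = 0.7510

0.7510


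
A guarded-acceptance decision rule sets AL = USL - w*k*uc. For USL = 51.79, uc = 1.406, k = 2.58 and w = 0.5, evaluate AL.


U = k * uc = 2.58 * 1.406 = 3.62748
guard band g = w * U = 0.5 * 3.62748 = 1.81374
AL = USL - g = 51.79 - 1.81374
AL = 49.9763

49.9763


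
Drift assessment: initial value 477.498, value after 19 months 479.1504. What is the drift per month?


rate = (v2 - v1) / months
= (479.1504 - 477.498) / 19
= 1.6524 / 19
= 0.0870

0.0870


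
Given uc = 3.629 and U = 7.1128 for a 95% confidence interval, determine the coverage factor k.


k = U / uc
k = 7.1128 / 3.629
k = 1.96

1.96


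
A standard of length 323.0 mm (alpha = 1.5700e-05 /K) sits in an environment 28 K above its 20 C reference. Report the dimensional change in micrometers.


dL = L * alpha * dT
= 323.0 * 1.5700e-05 * 28
= 0.1419908 mm
dL_um = 0.1419908 * 1000 = 141.9908 um

141.9908


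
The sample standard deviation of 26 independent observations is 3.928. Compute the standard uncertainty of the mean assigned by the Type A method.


u_A = s / sqrt(n)
u_A = 3.928 / sqrt(26)
u_A = 3.928 / 5.0990195
u_A = 0.7703

0.7703


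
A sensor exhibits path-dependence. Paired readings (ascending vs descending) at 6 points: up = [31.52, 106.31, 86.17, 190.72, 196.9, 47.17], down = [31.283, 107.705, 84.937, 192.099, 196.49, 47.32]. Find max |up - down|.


|31.52 - 31.283| = 0.2370
|106.31 - 107.705| = 1.3950
|86.17 - 84.937| = 1.2330
|190.72 - 192.099| = 1.3790
|196.9 - 196.49| = 0.4100
|47.17 - 47.32| = 0.1500
hysteresis = max(diffs) = 1.3950

1.3950


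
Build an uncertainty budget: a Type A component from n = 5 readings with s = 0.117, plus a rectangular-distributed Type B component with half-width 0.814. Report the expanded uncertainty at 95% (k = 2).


u_A = s / sqrt(n) = 0.117 / sqrt(5) = 0.052323991
u_B = half_width / sqrt(3) = 0.814 / sqrt(3) = 0.46996312
uc = sqrt(u_A^2 + u_B^2) = sqrt(0.052323991^2 + 0.46996312^2) = 0.47286693
U = k * uc = 2 * 0.47286693
U = 0.9457

0.9457


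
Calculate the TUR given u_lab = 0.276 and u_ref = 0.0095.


TUR = u_lab / u_ref
= 0.276 / 0.0095
= 29.0526

29.0526


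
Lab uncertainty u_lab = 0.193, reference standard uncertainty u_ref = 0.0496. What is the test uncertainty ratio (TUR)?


TUR = u_lab / u_ref
= 0.193 / 0.0496
= 3.8911

3.8911


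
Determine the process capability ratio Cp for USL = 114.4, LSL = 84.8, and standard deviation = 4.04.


Cp = (USL - LSL) / (6 * sigma)
= (114.4 - 84.8) / (6 * 4.04)
= 29.6000 / 24.2400
= 1.2211

1.2211


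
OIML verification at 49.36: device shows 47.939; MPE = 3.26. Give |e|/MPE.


e = indication - reference = 47.939 - 49.36 = -1.4210
|e| = 1.4210
ratio = |e| / MPE = 1.4210 / 3.26
ratio = 0.4359

0.4359


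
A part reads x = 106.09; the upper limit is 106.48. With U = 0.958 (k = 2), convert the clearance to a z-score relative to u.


u = U / k = 0.958 / 2 = 0.479
margin = |USL - x| = |106.48 - 106.09| = 0.39
z = margin / u = 0.39 / 0.479
z = 0.8142

0.8142


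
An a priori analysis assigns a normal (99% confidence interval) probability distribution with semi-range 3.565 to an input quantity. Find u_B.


u_B = half_width / 2.576
u_B = 3.565 / 2.576
u_B = 1.3839

1.3839


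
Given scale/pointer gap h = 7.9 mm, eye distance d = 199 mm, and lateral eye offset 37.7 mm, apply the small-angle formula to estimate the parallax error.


error = h * offset / d
= 7.9 * 37.7 / 199
= 1.4966

1.4966


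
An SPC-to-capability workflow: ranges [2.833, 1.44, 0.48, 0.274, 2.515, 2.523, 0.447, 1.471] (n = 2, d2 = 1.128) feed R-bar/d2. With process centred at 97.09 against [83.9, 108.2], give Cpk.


R_bar = (2.833 + 1.44 + 0.48 + 0.274 + 2.515 + 2.523 + 0.447 + 1.471) / 8 = 1.497875
sigma = R_bar / d2 = 1.497875 / 1.128 = 1.3279034
Cp = (USL - LSL)/(6*sigma) = (108.2 - 83.9)/(6*1.3279034) = 3.0499
Cpu = (108.2 - 97.09)/(3*1.3279034) = 2.7889
Cpl = (97.09 - 83.9)/(3*1.3279034) = 3.3110
Cpk = min(Cpu, Cpl) = 2.7889

2.7889


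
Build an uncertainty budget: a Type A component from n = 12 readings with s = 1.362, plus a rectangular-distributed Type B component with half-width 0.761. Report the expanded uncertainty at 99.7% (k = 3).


u_A = s / sqrt(n) = 1.362 / sqrt(12) = 0.39317553
u_B = half_width / sqrt(3) = 0.761 / sqrt(3) = 0.43936355
uc = sqrt(u_A^2 + u_B^2) = sqrt(0.39317553^2 + 0.43936355^2) = 0.58959929
U = k * uc = 3 * 0.58959929
U = 1.7688

1.7688


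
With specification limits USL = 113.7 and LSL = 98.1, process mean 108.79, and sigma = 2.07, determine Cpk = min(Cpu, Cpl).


Cpu = (USL - mean) / (3*sigma) = (113.7 - 108.79) / (3*2.07) = 0.7907
Cpl = (mean - LSL) / (3*sigma) = (108.79 - 98.1) / (3*2.07) = 1.7214
Cpk = min(Cpu, Cpl) = 0.7907

0.7907


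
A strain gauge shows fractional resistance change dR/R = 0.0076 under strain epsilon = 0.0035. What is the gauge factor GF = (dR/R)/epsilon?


GF = (dR/R) / epsilon
= 0.0076 / 0.0035
= 2.1714

2.1714


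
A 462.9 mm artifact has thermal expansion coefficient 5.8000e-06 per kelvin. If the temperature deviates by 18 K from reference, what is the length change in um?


dL = L * alpha * dT
= 462.9 * 5.8000e-06 * 18
= 0.0483268 mm
dL_um = 0.0483268 * 1000 = 48.3268 um

48.3268


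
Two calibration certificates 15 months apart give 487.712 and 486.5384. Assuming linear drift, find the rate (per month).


rate = (v2 - v1) / months
= (486.5384 - 487.712) / 15
= -1.1736 / 15
= -0.0782

-0.0782


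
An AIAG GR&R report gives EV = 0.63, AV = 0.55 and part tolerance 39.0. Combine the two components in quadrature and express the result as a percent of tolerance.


GRR = sqrt(EV^2 + AV^2) = sqrt(0.63^2 + 0.55^2) = 0.83630138
%GRR = GRR / tol * 100 = 0.83630138 / 39.0 * 100
%GRR = 2.1444

2.1444


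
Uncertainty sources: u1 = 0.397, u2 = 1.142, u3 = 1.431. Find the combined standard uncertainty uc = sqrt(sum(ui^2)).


uc = sqrt(0.397^2 + 1.142^2 + 1.431^2)
uc = sqrt(3.509534)
uc = 1.8734

1.8734


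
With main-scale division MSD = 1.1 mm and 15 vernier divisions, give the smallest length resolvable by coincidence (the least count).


LC = MSD / n_div
= 1.1 / 15
= 0.0733

0.0733


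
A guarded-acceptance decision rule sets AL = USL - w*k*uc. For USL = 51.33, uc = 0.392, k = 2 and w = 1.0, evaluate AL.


U = k * uc = 2 * 0.392 = 0.784
guard band g = w * U = 1.0 * 0.784 = 0.784
AL = USL - g = 51.33 - 0.784
AL = 50.5460

50.5460


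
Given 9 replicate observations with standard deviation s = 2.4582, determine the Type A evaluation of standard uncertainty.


u_A = s / sqrt(n)
u_A = 2.4582 / sqrt(9)
u_A = 2.4582 / 3
u_A = 0.8194

0.8194


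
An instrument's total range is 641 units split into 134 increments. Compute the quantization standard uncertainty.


resolution = range / divisions
resolution = 641 / 134 = 4.7835821
u_res = resolution / (2*sqrt(3))
u_res = 4.7835821 / 3.4641016
u_res = 1.3809

1.3809


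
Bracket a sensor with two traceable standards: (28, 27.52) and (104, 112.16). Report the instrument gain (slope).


slope = (y2 - y1) / (x2 - x1)
= (112.16 - 27.52) / (104 - 28)
= 84.6400 / 76
= 1.1137

1.1137


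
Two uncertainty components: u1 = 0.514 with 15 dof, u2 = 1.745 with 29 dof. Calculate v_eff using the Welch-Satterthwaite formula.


uc = sqrt(u1^2 + u2^2) = sqrt(0.514^2 + 1.745^2) = 1.8191264
v_eff = uc^4 / (u1^4/v1 + u2^4/v2)
= 1.8191264^4 / (0.514^4/15 + 1.745^4/29)
= 10.950943 / 0.32438355
v_eff = 33.7592

33.7592


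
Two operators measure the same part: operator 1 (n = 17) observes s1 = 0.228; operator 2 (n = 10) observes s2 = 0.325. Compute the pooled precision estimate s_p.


s_p = sqrt(((n1-1)*s1^2 + (n2-1)*s2^2) / (n1+n2-2))
numerator = (17-1)*0.228^2 + (10-1)*0.325^2 = 0.831744 + 0.950625 = 1.782369
denominator = 17 + 10 - 2 = 25
s_p^2 = 1.782369 / 25 = 0.07129476
s_p = sqrt(0.07129476) = 0.2670

0.2670


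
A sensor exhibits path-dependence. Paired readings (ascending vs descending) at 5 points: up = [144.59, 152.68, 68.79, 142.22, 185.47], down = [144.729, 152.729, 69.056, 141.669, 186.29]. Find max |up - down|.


|144.59 - 144.729| = 0.1390
|152.68 - 152.729| = 0.0490
|68.79 - 69.056| = 0.2660
|142.22 - 141.669| = 0.5510
|185.47 - 186.29| = 0.8200
hysteresis = max(diffs) = 0.8200

0.8200


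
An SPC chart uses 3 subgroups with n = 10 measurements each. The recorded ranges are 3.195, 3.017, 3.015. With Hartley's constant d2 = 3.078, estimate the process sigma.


R_bar = (3.195 + 3.017 + 3.015) / 3
R_bar = 9.227 / 3 = 3.0756667
sigma_hat = R_bar / d2 = 3.0756667 / 3.078 = 0.9992

0.9992


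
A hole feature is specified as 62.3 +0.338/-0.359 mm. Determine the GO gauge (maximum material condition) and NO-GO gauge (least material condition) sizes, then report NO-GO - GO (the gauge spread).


GO = nominal - lower_tol (smallest hole = maximum material condition)
GO = 62.3 - 0.359 = 61.941
NO-GO = nominal + upper_tol (largest hole = least material condition)
NO-GO = 62.3 + 0.338 = 62.638
spread = NO-GO - GO = 62.638 - 61.941 = 0.6970

0.6970


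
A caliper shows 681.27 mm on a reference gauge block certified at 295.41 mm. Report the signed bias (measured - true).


Systematic error = measured - true
= 681.27 - 295.41
= 385.8600

385.8600


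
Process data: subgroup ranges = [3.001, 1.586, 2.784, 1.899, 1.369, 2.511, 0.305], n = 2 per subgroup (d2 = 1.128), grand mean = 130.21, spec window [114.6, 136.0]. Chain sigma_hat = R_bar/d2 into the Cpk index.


R_bar = (3.001 + 1.586 + 2.784 + 1.899 + 1.369 + 2.511 + 0.305) / 7 = 1.9221429
sigma = R_bar / d2 = 1.9221429 / 1.128 = 1.7040274
Cp = (USL - LSL)/(6*sigma) = (136.0 - 114.6)/(6*1.7040274) = 2.0931
Cpu = (136.0 - 130.21)/(3*1.7040274) = 1.1326
Cpl = (130.21 - 114.6)/(3*1.7040274) = 3.0536
Cpk = min(Cpu, Cpl) = 1.1326

1.1326


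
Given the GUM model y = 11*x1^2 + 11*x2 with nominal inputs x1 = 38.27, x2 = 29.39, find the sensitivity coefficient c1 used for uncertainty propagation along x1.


y = 11*x1^2 + 11*x2
dy/dx1 = 2*11*x1
Evaluate at x1 = 38.27: c1 = 22 * 38.27
c1 = 841.9400

841.9400


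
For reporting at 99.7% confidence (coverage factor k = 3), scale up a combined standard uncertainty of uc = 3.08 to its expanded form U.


U = k * uc
U = 3 * 3.08
U = 9.2400

9.2400


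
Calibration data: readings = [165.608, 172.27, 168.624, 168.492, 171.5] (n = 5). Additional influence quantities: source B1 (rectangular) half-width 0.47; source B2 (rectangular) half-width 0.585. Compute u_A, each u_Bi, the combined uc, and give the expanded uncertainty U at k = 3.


mean = (165.608 + 172.27 + 168.624 + 168.492 + 171.5) / 5 = 169.2988
s = sqrt(sum((x - mean)^2)/(n-1)) = 2.6646574
u_A = s / sqrt(n) = 2.6646574 / sqrt(5) = 1.191671
u_B1 = 0.47 / sqrt(3) = 0.27135463
u_B2 = 0.585 / sqrt(3) = 0.33774991
uc = sqrt(1.191671^2 + 0.27135463^2 + 0.33774991^2) = 1.2679858
U = k * uc = 3 * 1.2679858
U = 3.8040

3.8040


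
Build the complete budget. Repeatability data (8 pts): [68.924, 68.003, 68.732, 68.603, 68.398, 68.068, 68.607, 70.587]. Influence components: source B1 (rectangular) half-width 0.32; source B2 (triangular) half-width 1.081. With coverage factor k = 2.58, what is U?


mean = (68.924 + 68.003 + 68.732 + 68.603 + 68.398 + 68.068 + 68.607 + 70.587) / 8 = 68.74025
s = sqrt(sum((x - mean)^2)/(n-1)) = 0.81007085
u_A = s / sqrt(n) = 0.81007085 / sqrt(8) = 0.2864033
u_B1 = 0.32 / sqrt(3) = 0.18475209
u_B2 = 1.081 / sqrt(6) = 0.4413164
uc = sqrt(0.2864033^2 + 0.18475209^2 + 0.4413164^2) = 0.55760232
U = k * uc = 2.58 * 0.55760232
U = 1.4386

1.4386


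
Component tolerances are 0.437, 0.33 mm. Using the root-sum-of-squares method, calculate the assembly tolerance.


RSS = sqrt(0.437^2 + 0.33^2)
= sqrt(0.299869)
= 0.5476

0.5476


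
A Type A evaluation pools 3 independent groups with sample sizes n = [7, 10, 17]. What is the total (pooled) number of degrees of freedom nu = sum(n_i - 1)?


nu = sum_i (n_i - 1)
nu = ((7 - 1) + (10 - 1) + (17 - 1))
nu = 6 + 9 + 16
nu = 31

31


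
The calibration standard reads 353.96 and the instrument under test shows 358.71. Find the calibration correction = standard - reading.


Correction = standard - reading
= 353.96 - 358.71
= -4.7500

-4.7500


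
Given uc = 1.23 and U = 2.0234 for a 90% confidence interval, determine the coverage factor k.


k = U / uc
k = 2.0234 / 1.23
k = 1.645

1.645


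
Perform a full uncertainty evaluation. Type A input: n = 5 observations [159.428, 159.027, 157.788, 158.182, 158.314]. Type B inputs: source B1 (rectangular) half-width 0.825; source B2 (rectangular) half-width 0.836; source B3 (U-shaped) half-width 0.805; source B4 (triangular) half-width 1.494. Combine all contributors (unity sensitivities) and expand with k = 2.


mean = (159.428 + 159.027 + 157.788 + 158.182 + 158.314) / 5 = 158.5478
s = sqrt(sum((x - mean)^2)/(n-1)) = 0.66523545
u_A = s / sqrt(n) = 0.66523545 / sqrt(5) = 0.29750234
u_B1 = 0.825 / sqrt(3) = 0.47631397
u_B2 = 0.836 / sqrt(3) = 0.48266483
u_B3 = 0.805 / sqrt(2) = 0.56922096
u_B4 = 1.494 / sqrt(6) = 0.60992295
uc = sqrt(0.29750234^2 + 0.47631397^2 + 0.48266483^2 + 0.56922096^2 + 0.60992295^2) = 1.1155118
U = k * uc = 2 * 1.1155118
U = 2.2310

2.2310


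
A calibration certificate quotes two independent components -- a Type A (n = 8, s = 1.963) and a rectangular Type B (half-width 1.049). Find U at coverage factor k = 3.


u_A = s / sqrt(n) = 1.963 / sqrt(8) = 0.69402531
u_B = half_width / sqrt(3) = 1.049 / sqrt(3) = 0.60564043
uc = sqrt(u_A^2 + u_B^2) = sqrt(0.69402531^2 + 0.60564043^2) = 0.92112511
U = k * uc = 3 * 0.92112511
U = 2.7634

2.7634


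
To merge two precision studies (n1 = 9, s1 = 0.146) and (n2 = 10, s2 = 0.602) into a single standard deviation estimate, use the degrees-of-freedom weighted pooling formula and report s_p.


s_p = sqrt(((n1-1)*s1^2 + (n2-1)*s2^2) / (n1+n2-2))
numerator = (9-1)*0.146^2 + (10-1)*0.602^2 = 0.170528 + 3.261636 = 3.432164
denominator = 9 + 10 - 2 = 17
s_p^2 = 3.432164 / 17 = 0.201892
s_p = sqrt(0.201892) = 0.4493

0.4493


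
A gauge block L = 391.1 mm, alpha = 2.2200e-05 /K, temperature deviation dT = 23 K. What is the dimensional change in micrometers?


dL = L * alpha * dT
= 391.1 * 2.2200e-05 * 23
= 0.1996957 mm
dL_um = 0.1996957 * 1000 = 199.6957 um

199.6957


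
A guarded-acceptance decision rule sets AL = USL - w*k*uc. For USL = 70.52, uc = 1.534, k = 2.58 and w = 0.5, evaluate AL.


U = k * uc = 2.58 * 1.534 = 3.95772
guard band g = w * U = 0.5 * 3.95772 = 1.97886
AL = USL - g = 70.52 - 1.97886
AL = 68.5411

68.5411


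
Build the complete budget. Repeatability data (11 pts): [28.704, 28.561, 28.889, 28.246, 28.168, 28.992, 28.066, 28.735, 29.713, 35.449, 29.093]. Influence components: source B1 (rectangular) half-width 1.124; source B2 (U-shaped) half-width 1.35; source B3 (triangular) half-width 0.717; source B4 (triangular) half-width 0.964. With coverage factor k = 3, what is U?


mean = (28.704 + 28.561 + 28.889 + 28.246 + 28.168 + 28.992 + 28.066 + 28.735 + 29.713 + 35.449 + 29.093) / 11 = 29.32872727
s = sqrt(sum((x - mean)^2)/(n-1)) = 2.0836023
u_A = s / sqrt(n) = 2.0836023 / sqrt(11) = 0.62822973
u_B1 = 1.124 / sqrt(3) = 0.6489417
u_B2 = 1.35 / sqrt(2) = 0.95459415
u_B3 = 0.717 / sqrt(6) = 0.29271402
u_B4 = 0.964 / sqrt(6) = 0.39355135
uc = sqrt(0.62822973^2 + 0.6489417^2 + 0.95459415^2 + 0.29271402^2 + 0.39355135^2) = 1.402716
U = k * uc = 3 * 1.402716
U = 4.2081

4.2081


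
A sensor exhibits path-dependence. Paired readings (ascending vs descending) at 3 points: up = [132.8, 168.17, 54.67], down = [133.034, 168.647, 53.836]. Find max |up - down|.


|132.8 - 133.034| = 0.2340
|168.17 - 168.647| = 0.4770
|54.67 - 53.836| = 0.8340
hysteresis = max(diffs) = 0.8340

0.8340


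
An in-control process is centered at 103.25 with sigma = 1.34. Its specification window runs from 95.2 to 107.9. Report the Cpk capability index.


Cpu = (USL - mean) / (3*sigma) = (107.9 - 103.25) / (3*1.34) = 1.1567
Cpl = (mean - LSL) / (3*sigma) = (103.25 - 95.2) / (3*1.34) = 2.0025
Cpk = min(Cpu, Cpl) = 1.1567

1.1567
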